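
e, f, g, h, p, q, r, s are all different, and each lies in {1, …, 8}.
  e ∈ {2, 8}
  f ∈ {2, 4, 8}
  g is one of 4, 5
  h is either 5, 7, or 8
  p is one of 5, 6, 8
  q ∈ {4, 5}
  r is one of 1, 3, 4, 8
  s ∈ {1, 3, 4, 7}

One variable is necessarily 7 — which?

h

Among the 8 variables, 6 fits only p (and all 8 values in {1, 2, 3, 4, 5, 6, 7, 8} must be used), so p = 6.
g and q between them cover only {4, 5} — a naked pair. Remove those values from f, h, r, s.
e and f share exactly the 2 values {2, 8}; by pigeonhole those values go to them, so strike 2, 8 from h, r.
So 7 goes to h.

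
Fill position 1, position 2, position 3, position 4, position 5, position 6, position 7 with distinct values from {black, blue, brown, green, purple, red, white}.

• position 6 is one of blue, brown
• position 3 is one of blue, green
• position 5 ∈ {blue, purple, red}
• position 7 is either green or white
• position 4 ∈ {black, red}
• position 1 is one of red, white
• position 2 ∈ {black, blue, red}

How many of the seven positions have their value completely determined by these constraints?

The 7 variables together cover exactly {black, blue, brown, green, purple, red, white} — 7 values for 7 variables — and brown appears only in position 6's list, so position 6 = brown.
The 6 still-open variables draw from only 6 values {black, blue, green, purple, red, white}, so each is used; only position 5 can be purple, hence position 5 = purple.
Determined: position 5=purple, position 6=brown. The other positions each still have more than one consistent value. That makes 2.

2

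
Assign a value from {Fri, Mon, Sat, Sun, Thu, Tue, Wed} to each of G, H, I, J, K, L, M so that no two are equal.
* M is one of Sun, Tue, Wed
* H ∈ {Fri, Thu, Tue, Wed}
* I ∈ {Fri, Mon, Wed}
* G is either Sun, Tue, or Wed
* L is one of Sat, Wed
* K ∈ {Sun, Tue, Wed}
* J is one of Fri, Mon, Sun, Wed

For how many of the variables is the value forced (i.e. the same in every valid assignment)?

Among the 7 variables, Sat fits only L (and all 7 values in {Fri, Mon, Sat, Sun, Thu, Tue, Wed} must be used), so L = Sat.
Among the 6 still-open variables, Thu fits only H (and all 6 values in {Fri, Mon, Sun, Thu, Tue, Wed} must be used), so H = Thu.
G, K, M share exactly the 3 values {Sun, Tue, Wed}; by pigeonhole those values go to them, so strike Sun, Tue, Wed from I, J.
Determined: H=Thu, L=Sat. The other variables each still have more than one consistent value. That makes 2.

2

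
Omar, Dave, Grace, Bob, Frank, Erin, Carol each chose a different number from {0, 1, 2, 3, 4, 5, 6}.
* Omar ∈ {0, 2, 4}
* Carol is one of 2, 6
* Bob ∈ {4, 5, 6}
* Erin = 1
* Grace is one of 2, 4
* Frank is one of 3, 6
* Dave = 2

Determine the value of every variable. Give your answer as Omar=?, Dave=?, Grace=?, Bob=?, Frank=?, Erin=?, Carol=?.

Dave has just one choice, so Dave = 2. Remove 2 from Omar, Grace, Carol.
Grace has just one choice, so Grace = 4. Remove 4 from Omar, Bob.
Erin has just one choice, so Erin = 1.
Carol must be 6 (only option left). Eliminate 6 elsewhere: Bob, Frank.
Omar must be 0 (only option left).
Bob has just one choice, so Bob = 5.
Frank has just one choice, so Frank = 3.

Omar=0, Dave=2, Grace=4, Bob=5, Frank=3, Erin=1, Carol=6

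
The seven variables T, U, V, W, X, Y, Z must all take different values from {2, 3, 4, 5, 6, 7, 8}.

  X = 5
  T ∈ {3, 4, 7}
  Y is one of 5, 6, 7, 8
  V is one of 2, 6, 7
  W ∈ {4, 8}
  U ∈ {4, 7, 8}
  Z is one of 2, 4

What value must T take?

3

X has just one choice, so X = 5. Strike 5 from Y.
Among the 6 still-open variables, 3 fits only T (and all 6 values in {2, 3, 4, 6, 7, 8} must be used), so T = 3.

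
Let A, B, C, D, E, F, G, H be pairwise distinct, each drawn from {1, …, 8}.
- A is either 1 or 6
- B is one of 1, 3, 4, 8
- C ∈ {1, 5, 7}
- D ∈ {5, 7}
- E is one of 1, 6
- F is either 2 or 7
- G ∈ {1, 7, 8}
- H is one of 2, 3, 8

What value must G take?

8

The 8 variables together cover exactly {1, 2, 3, 4, 5, 6, 7, 8} — 8 values for 8 variables — and 4 appears only in B's list, so B = 4.
The 7 still-open variables together cover exactly {1, 2, 3, 5, 6, 7, 8} — 7 values for 7 variables — and 3 appears only in H's list, so H = 3.
Among the 6 still-open variables, 2 fits only F (and all 6 values in {1, 2, 5, 6, 7, 8} must be used), so F = 2.
The 5 still-open variables draw from only 5 values {1, 5, 6, 7, 8}, so each is used; only G can be 8, hence G = 8.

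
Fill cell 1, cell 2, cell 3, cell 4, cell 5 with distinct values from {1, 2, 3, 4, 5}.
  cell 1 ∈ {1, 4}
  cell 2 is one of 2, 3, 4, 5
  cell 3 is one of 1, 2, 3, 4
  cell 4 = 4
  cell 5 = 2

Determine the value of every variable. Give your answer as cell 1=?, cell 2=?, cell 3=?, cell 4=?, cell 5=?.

cell 4 must be 4 (only option left). Remove 4 from cell 1, cell 2, cell 3.
That leaves cell 5 = 2. Eliminate 2 elsewhere: cell 2, cell 3.
cell 1 must be 1 (only option left). Remove 1 from cell 3.
cell 3 has just one choice, so cell 3 = 3. So cell 2 can't be 3.
cell 2 must be 5 (only option left).

cell 1=1, cell 2=5, cell 3=3, cell 4=4, cell 5=2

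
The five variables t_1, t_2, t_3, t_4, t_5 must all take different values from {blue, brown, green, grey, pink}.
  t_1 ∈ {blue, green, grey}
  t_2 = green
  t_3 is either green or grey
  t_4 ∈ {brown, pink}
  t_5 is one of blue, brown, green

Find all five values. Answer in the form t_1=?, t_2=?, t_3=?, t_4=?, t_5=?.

t_2 must be green (only option left). Remove green from t_1, t_3, t_5.
t_3 must be grey (only option left). Strike grey from t_1.
t_1 has just one choice, so t_1 = blue. So t_5 can't be blue.
t_5's domain is down to {brown}, so t_5 = brown. So t_4 can't be brown.
t_4 must be pink (only option left).

t_1=blue, t_2=green, t_3=grey, t_4=pink, t_5=brown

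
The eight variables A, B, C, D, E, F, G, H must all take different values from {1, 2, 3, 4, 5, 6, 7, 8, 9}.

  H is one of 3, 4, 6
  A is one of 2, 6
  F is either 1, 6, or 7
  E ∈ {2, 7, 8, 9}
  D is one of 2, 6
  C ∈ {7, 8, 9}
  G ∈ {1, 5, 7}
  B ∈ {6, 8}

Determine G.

The 2 variables A and D are confined to {2, 6}, which locks those values in; drop them from B, E, F, H.
That leaves B = 8. Strike 8 from C, E.
The 2 variables C and E are confined to {7, 9}, which locks those values in; drop them from F, G.
F must be 1 (only option left). Remove 1 from G.
So G = 5.

5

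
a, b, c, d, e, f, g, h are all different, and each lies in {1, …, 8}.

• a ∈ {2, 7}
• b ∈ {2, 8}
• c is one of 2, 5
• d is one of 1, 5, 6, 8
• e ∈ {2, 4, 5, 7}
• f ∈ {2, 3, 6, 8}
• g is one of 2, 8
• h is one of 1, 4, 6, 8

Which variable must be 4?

Among the 8 variables, 3 fits only f (and all 8 values in {1, 2, 3, 4, 5, 6, 7, 8} must be used), so f = 3.
b and g between them cover only {2, 8} — a naked pair. Remove those values from a, c, d, e, h.
That leaves a = 7. Eliminate 7 elsewhere: e.
c must be 5 (only option left). Remove 5 from d, e.
So 4 goes to e.

e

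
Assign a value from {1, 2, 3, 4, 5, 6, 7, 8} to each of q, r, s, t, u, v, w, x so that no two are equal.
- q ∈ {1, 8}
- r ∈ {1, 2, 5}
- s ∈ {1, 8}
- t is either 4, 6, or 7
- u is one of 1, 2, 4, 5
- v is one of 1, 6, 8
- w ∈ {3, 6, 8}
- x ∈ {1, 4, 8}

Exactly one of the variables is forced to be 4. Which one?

The 8 variables draw from only 8 values {1, 2, 3, 4, 5, 6, 7, 8}, so each is used; only w can be 3, hence w = 3.
The 7 still-open variables together cover exactly {1, 2, 4, 5, 6, 7, 8} — 7 values for 7 variables — and 7 appears only in t's list, so t = 7.
The 6 still-open variables together cover exactly {1, 2, 4, 5, 6, 8} — 6 values for 6 variables — and 6 appears only in v's list, so v = 6.
q and s share exactly the 2 values {1, 8}; by pigeonhole those values go to them, so strike 1, 8 from r, u, x.
So 4 goes to x.

x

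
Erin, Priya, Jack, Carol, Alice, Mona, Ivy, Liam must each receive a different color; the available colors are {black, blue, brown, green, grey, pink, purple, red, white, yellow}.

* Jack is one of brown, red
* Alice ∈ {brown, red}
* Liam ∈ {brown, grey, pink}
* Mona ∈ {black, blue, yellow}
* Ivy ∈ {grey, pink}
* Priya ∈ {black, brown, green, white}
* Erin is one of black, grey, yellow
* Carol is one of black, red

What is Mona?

blue

Jack and Alice between them cover only {brown, red} — a naked pair. Remove those values from Priya, Carol, Liam.
Carol has just one choice, so Carol = black. Strike black from Erin, Priya, Mona.
Ivy and Liam share exactly the 2 values {grey, pink}; by pigeonhole those values go to them, so strike grey, pink from Erin.
Erin's domain is down to {yellow}, so Erin = yellow. So Mona can't be yellow.
So Mona = blue.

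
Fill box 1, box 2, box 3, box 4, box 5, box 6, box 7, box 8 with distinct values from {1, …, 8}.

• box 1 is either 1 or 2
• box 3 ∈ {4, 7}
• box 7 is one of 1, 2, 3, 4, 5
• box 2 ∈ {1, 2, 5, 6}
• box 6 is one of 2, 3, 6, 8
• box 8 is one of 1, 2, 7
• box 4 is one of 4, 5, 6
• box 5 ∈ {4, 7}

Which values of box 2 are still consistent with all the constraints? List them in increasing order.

The 8 variables together cover exactly {1, 2, 3, 4, 5, 6, 7, 8} — 8 values for 8 variables — and 8 appears only in box 6's list, so box 6 = 8.
The 7 still-open variables draw from only 7 values {1, 2, 3, 4, 5, 6, 7}, so each is used; only box 7 can be 3, hence box 7 = 3.
The 2 variables box 3 and box 5 are confined to {4, 7}, which locks those values in; drop them from box 4, box 8.
box 1 and box 8 between them cover only {1, 2} — a naked pair. Remove those values from box 2.
No further eliminations apply; box 2 can still be any of 5, 6.

5, 6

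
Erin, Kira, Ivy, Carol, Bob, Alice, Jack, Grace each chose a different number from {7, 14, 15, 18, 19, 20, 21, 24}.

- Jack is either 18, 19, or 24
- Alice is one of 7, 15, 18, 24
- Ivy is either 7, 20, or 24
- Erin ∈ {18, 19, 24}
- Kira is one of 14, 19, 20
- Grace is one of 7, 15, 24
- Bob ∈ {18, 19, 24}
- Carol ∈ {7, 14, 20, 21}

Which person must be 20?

Ivy

The 8 variables draw from only 8 values {7, 14, 15, 18, 19, 20, 21, 24}, so each is used; only Carol can be 21, hence Carol = 21.
The 7 still-open variables together cover exactly {7, 14, 15, 18, 19, 20, 24} — 7 values for 7 variables — and 14 appears only in Kira's list, so Kira = 14.
The 6 still-open variables draw from only 6 values {7, 15, 18, 19, 20, 24}, so each is used; only Ivy can be 20, hence Ivy = 20.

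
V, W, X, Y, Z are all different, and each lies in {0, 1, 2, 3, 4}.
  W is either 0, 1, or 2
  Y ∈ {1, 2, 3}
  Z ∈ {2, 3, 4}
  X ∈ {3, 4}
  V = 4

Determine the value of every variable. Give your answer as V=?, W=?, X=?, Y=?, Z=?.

V=4, W=0, X=3, Y=1, Z=2

V must be 4 (only option left). Strike 4 from X, Z.
X must be 3 (only option left). Eliminate 3 elsewhere: Y, Z.
Z must be 2 (only option left). Eliminate 2 elsewhere: W, Y.
That leaves Y = 1. Eliminate 1 elsewhere: W.
W has just one choice, so W = 0.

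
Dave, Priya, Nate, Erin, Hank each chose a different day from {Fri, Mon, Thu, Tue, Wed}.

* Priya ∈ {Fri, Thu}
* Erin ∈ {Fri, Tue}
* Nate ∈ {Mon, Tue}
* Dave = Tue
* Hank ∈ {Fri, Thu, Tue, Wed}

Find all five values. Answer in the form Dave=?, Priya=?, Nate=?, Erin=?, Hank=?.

Dave=Tue, Priya=Thu, Nate=Mon, Erin=Fri, Hank=Wed

Dave must be Tue (only option left). So Nate, Erin, Hank can't be Tue.
Nate has just one choice, so Nate = Mon.
Erin has just one choice, so Erin = Fri. Strike Fri from Priya, Hank.
Priya has just one choice, so Priya = Thu. Strike Thu from Hank.
Hank's domain is down to {Wed}, so Hank = Wed.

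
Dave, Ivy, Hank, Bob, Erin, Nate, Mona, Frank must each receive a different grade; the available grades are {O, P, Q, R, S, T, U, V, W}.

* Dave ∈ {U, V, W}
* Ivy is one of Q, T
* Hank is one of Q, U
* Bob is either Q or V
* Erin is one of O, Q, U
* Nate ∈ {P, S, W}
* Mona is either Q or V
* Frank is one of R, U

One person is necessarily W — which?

Dave

The 2 variables Bob and Mona are confined to {Q, V}, which locks those values in; drop them from Dave, Ivy, Hank, Erin.
Ivy must be T (only option left).
That leaves Hank = U. So Dave, Erin, Frank can't be U.
So W goes to Dave.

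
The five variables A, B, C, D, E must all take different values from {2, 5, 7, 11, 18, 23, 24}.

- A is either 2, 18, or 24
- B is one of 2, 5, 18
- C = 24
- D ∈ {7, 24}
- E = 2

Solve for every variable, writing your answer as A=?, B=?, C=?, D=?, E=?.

C's domain is down to {24}, so C = 24. Eliminate 24 elsewhere: A, D.
That leaves D = 7.
That leaves E = 2. Remove 2 from A, B.
A's domain is down to {18}, so A = 18. Remove 18 from B.
B has just one choice, so B = 5.

A=18, B=5, C=24, D=7, E=2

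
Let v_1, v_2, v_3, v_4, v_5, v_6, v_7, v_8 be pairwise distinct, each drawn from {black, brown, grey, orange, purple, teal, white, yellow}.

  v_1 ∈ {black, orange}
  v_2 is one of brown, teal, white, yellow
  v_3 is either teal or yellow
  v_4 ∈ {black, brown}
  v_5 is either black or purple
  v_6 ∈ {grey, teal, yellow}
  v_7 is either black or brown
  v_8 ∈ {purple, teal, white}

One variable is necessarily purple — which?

v_5

Among the 8 variables, grey fits only v_6 (and all 8 values in {black, brown, grey, orange, purple, teal, white, yellow} must be used), so v_6 = grey.
The 7 still-open variables draw from only 7 values {black, brown, orange, purple, teal, white, yellow}, so each is used; only v_1 can be orange, hence v_1 = orange.
v_4 and v_7 share exactly the 2 values {black, brown}; by pigeonhole those values go to them, so strike black, brown from v_2, v_5.
So purple goes to v_5.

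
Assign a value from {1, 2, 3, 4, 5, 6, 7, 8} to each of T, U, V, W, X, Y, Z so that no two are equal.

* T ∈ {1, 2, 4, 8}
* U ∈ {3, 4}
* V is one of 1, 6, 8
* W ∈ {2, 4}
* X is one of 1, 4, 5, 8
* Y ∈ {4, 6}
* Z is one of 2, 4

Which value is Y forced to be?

The 7 variables together cover exactly {1, 2, 3, 4, 5, 6, 8} — 7 values for 7 variables — and 3 appears only in U's list, so U = 3.
Among the 6 still-open variables, 5 fits only X (and all 6 values in {1, 2, 4, 5, 6, 8} must be used), so X = 5.
W and Z share exactly the 2 values {2, 4}; by pigeonhole those values go to them, so strike 2, 4 from T, Y.
So Y = 6.

6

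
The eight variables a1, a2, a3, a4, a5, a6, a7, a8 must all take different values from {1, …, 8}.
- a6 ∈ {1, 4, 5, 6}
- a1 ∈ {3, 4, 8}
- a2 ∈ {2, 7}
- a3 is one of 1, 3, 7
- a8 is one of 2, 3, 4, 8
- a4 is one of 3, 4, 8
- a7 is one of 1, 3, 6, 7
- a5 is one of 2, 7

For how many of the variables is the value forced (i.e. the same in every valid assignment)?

The 8 variables draw from only 8 values {1, 2, 3, 4, 5, 6, 7, 8}, so each is used; only a6 can be 5, hence a6 = 5.
The 7 still-open variables draw from only 7 values {1, 2, 3, 4, 6, 7, 8}, so each is used; only a7 can be 6, hence a7 = 6.
Among the 6 still-open variables, 1 fits only a3 (and all 6 values in {1, 2, 3, 4, 7, 8} must be used), so a3 = 1.
a2 and a5 between them cover only {2, 7} — a naked pair. Remove those values from a8.
Determined: a3=1, a6=5, a7=6. The other variables each still have more than one consistent value. That makes 3.

3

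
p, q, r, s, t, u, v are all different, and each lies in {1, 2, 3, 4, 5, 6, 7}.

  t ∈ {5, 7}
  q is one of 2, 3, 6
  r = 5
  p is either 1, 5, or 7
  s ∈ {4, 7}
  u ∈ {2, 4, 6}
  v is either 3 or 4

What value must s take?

r has just one choice, so r = 5. Eliminate 5 elsewhere: p, t.
t must be 7 (only option left). Strike 7 from p, s.
So s = 4.

4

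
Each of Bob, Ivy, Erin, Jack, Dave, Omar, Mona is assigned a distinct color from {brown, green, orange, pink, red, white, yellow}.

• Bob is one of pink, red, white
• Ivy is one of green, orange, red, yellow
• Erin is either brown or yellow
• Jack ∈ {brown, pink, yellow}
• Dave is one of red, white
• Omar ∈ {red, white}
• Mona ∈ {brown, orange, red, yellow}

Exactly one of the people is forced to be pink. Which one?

Bob

The 7 variables draw from only 7 values {brown, green, orange, pink, red, white, yellow}, so each is used; only Ivy can be green, hence Ivy = green.
Among the 6 still-open variables, orange fits only Mona (and all 6 values in {brown, orange, pink, red, white, yellow} must be used), so Mona = orange.
Dave and Omar share exactly the 2 values {red, white}; by pigeonhole those values go to them, so strike red, white from Bob.
So pink goes to Bob.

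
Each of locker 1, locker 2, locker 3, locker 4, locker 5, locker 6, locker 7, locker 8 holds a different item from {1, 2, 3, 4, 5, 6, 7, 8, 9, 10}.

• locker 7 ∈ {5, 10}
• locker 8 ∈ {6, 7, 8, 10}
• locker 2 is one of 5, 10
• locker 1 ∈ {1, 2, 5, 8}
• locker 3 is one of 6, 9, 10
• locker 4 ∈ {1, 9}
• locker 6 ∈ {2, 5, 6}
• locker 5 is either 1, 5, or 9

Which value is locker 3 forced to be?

The 8 variables together cover exactly {1, 2, 5, 6, 7, 8, 9, 10} — 8 values for 8 variables — and 7 appears only in locker 8's list, so locker 8 = 7.
Among the 7 still-open variables, 8 fits only locker 1 (and all 7 values in {1, 2, 5, 6, 8, 9, 10} must be used), so locker 1 = 8.
The 6 still-open variables together cover exactly {1, 2, 5, 6, 9, 10} — 6 values for 6 variables — and 2 appears only in locker 6's list, so locker 6 = 2.
Among the 5 still-open variables, 6 fits only locker 3 (and all 5 values in {1, 5, 6, 9, 10} must be used), so locker 3 = 6.

6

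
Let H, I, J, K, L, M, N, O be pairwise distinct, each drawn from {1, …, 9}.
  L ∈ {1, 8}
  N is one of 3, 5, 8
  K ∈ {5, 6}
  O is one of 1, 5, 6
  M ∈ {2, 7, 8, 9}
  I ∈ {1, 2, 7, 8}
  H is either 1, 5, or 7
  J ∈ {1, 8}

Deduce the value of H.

The 8 variables draw from only 8 values {1, 2, 3, 5, 6, 7, 8, 9}, so each is used; only N can be 3, hence N = 3.
The 7 still-open variables together cover exactly {1, 2, 5, 6, 7, 8, 9} — 7 values for 7 variables — and 9 appears only in M's list, so M = 9.
Among the 6 still-open variables, 2 fits only I (and all 6 values in {1, 2, 5, 6, 7, 8} must be used), so I = 2.
The 5 still-open variables together cover exactly {1, 5, 6, 7, 8} — 5 values for 5 variables — and 7 appears only in H's list, so H = 7.

7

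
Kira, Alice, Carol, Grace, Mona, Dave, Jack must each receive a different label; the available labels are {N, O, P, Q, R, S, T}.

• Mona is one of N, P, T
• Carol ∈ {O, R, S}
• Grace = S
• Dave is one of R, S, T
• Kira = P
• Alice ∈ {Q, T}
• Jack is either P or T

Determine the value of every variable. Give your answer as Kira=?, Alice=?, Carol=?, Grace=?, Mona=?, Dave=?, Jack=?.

Kira has just one choice, so Kira = P. Strike P from Mona, Jack.
Grace must be S (only option left). Eliminate S elsewhere: Carol, Dave.
Jack's domain is down to {T}, so Jack = T. Remove T from Alice, Mona, Dave.
That leaves Alice = Q.
Mona's domain is down to {N}, so Mona = N.
That leaves Dave = R. Strike R from Carol.
That leaves Carol = O.

Kira=P, Alice=Q, Carol=O, Grace=S, Mona=N, Dave=R, Jack=T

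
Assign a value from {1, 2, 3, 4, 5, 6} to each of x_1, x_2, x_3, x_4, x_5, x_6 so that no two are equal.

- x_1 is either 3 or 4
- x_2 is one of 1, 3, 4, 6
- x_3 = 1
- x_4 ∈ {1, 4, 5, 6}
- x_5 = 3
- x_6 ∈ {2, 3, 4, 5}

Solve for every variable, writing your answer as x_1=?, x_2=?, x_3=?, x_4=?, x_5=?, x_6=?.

x_1=4, x_2=6, x_3=1, x_4=5, x_5=3, x_6=2

x_3 must be 1 (only option left). So x_2, x_4 can't be 1.
x_5's domain is down to {3}, so x_5 = 3. So x_1, x_2, x_6 can't be 3.
x_1 must be 4 (only option left). Eliminate 4 elsewhere: x_2, x_4, x_6.
x_2's domain is down to {6}, so x_2 = 6. Eliminate 6 elsewhere: x_4.
That leaves x_4 = 5. Strike 5 from x_6.
x_6 has just one choice, so x_6 = 2.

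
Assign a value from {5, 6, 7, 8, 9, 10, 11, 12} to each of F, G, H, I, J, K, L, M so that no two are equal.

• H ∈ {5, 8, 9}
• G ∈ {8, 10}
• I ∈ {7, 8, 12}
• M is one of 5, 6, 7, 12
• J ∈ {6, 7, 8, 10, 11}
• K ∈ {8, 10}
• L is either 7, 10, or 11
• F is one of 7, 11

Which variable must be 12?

I

Among the 8 variables, 9 fits only H (and all 8 values in {5, 6, 7, 8, 9, 10, 11, 12} must be used), so H = 9.
The 7 still-open variables draw from only 7 values {5, 6, 7, 8, 10, 11, 12}, so each is used; only M can be 5, hence M = 5.
The 6 still-open variables together cover exactly {6, 7, 8, 10, 11, 12} — 6 values for 6 variables — and 6 appears only in J's list, so J = 6.
The 5 still-open variables together cover exactly {7, 8, 10, 11, 12} — 5 values for 5 variables — and 12 appears only in I's list, so I = 12.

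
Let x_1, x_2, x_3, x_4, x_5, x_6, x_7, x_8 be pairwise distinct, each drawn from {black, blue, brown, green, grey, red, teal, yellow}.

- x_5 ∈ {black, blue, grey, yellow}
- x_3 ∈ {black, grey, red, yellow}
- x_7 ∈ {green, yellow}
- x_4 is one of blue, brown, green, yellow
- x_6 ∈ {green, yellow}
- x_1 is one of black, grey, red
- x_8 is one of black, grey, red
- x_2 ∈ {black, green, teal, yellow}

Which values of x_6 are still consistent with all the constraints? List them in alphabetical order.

The 8 variables draw from only 8 values {black, blue, brown, green, grey, red, teal, yellow}, so each is used; only x_4 can be brown, hence x_4 = brown.
The 7 still-open variables together cover exactly {black, blue, green, grey, red, teal, yellow} — 7 values for 7 variables — and blue appears only in x_5's list, so x_5 = blue.
Among the 6 still-open variables, teal fits only x_2 (and all 6 values in {black, green, grey, red, teal, yellow} must be used), so x_2 = teal.
x_6 and x_7 between them cover only {green, yellow} — a naked pair. Remove those values from x_3.
No further eliminations apply; x_6 can still be any of green, yellow.

green, yellow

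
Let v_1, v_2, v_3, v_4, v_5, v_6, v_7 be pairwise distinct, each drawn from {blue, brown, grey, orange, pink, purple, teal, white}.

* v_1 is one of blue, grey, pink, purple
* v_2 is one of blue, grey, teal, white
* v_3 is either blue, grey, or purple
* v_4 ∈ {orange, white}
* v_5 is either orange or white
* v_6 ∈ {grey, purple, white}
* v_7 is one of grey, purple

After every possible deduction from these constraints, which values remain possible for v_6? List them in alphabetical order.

grey, purple

The 7 variables together cover exactly {blue, grey, orange, pink, purple, teal, white} — 7 values for 7 variables — and pink appears only in v_1's list, so v_1 = pink.
The 6 still-open variables together cover exactly {blue, grey, orange, purple, teal, white} — 6 values for 6 variables — and teal appears only in v_2's list, so v_2 = teal.
Among the 5 still-open variables, blue fits only v_3 (and all 5 values in {blue, grey, orange, purple, white} must be used), so v_3 = blue.
The 2 variables v_4 and v_5 are confined to {orange, white}, which locks those values in; drop them from v_6.
No further eliminations apply; v_6 can still be any of grey, purple.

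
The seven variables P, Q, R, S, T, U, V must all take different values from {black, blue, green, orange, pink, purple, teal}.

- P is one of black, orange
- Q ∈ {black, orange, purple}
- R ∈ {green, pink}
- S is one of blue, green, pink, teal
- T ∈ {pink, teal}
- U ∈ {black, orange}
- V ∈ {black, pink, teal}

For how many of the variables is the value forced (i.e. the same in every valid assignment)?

3

The 7 variables together cover exactly {black, blue, green, orange, pink, purple, teal} — 7 values for 7 variables — and blue appears only in S's list, so S = blue.
Among the 6 still-open variables, green fits only R (and all 6 values in {black, green, orange, pink, purple, teal} must be used), so R = green.
The 5 still-open variables together cover exactly {black, orange, pink, purple, teal} — 5 values for 5 variables — and purple appears only in Q's list, so Q = purple.
The 2 variables P and U are confined to {black, orange}, which locks those values in; drop them from V.
Determined: Q=purple, R=green, S=blue. The other variables each still have more than one consistent value. That makes 3.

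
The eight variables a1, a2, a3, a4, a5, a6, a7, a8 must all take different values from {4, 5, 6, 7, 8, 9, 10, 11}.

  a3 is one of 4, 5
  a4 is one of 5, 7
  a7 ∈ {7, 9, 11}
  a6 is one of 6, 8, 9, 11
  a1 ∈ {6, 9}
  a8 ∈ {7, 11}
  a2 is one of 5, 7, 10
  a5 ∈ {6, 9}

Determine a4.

Among the 8 variables, 4 fits only a3 (and all 8 values in {4, 5, 6, 7, 8, 9, 10, 11} must be used), so a3 = 4.
The 7 still-open variables together cover exactly {5, 6, 7, 8, 9, 10, 11} — 7 values for 7 variables — and 8 appears only in a6's list, so a6 = 8.
The 6 still-open variables together cover exactly {5, 6, 7, 9, 10, 11} — 6 values for 6 variables — and 10 appears only in a2's list, so a2 = 10.
The 5 still-open variables draw from only 5 values {5, 6, 7, 9, 11}, so each is used; only a4 can be 5, hence a4 = 5.

5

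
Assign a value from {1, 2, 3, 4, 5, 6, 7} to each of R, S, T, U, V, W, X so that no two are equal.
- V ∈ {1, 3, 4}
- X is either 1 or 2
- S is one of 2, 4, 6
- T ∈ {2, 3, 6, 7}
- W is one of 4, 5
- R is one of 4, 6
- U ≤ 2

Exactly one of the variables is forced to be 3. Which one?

The 7 variables draw from only 7 values {1, 2, 3, 4, 5, 6, 7}, so each is used; only W can be 5, hence W = 5.
The 6 still-open variables together cover exactly {1, 2, 3, 4, 6, 7} — 6 values for 6 variables — and 7 appears only in T's list, so T = 7.
The 5 still-open variables together cover exactly {1, 2, 3, 4, 6} — 5 values for 5 variables — and 3 appears only in V's list, so V = 3.

V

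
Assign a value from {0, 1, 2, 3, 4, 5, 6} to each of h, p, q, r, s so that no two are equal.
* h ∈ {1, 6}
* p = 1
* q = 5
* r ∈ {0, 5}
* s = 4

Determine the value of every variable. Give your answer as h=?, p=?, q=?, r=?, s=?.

p must be 1 (only option left). Remove 1 from h.
That leaves q = 5. Strike 5 from r.
That leaves r = 0.
s's domain is down to {4}, so s = 4.
h has just one choice, so h = 6.

h=6, p=1, q=5, r=0, s=4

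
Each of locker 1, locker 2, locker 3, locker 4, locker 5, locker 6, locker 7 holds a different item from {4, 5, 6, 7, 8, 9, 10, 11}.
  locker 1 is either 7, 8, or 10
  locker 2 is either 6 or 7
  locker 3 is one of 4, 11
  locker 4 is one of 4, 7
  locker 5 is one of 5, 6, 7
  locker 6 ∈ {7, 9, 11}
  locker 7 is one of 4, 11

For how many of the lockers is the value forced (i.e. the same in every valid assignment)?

4

The 2 variables locker 3 and locker 7 are confined to {4, 11}, which locks those values in; drop them from locker 4, locker 6.
locker 4 has just one choice, so locker 4 = 7. Remove 7 from locker 1, locker 2, locker 5, locker 6.
locker 6 must be 9 (only option left).
locker 2's domain is down to {6}, so locker 2 = 6. Strike 6 from locker 5.
locker 5 must be 5 (only option left).
Determined: locker 2=6, locker 4=7, locker 5=5, locker 6=9. The other lockers each still have more than one consistent value. That makes 4.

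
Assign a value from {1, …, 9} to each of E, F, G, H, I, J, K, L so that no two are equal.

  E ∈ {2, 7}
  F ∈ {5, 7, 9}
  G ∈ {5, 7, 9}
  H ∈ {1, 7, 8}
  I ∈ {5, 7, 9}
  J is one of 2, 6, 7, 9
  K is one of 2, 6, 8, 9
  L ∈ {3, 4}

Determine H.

1

F, G, I share exactly the 3 values {5, 7, 9}; by pigeonhole those values go to them, so strike 5, 7, 9 from E, H, J, K.
That leaves E = 2. So J, K can't be 2.
J must be 6 (only option left). So K can't be 6.
K has just one choice, so K = 8. Remove 8 from H.
So H = 1.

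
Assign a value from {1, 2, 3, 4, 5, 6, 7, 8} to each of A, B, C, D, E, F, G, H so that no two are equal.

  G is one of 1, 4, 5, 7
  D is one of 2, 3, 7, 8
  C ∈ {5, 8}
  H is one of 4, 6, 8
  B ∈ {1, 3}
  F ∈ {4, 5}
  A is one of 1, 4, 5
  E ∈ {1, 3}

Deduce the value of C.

8

The 8 variables together cover exactly {1, 2, 3, 4, 5, 6, 7, 8} — 8 values for 8 variables — and 2 appears only in D's list, so D = 2.
The 7 still-open variables draw from only 7 values {1, 3, 4, 5, 6, 7, 8}, so each is used; only H can be 6, hence H = 6.
The 6 still-open variables draw from only 6 values {1, 3, 4, 5, 7, 8}, so each is used; only G can be 7, hence G = 7.
The 5 still-open variables draw from only 5 values {1, 3, 4, 5, 8}, so each is used; only C can be 8, hence C = 8.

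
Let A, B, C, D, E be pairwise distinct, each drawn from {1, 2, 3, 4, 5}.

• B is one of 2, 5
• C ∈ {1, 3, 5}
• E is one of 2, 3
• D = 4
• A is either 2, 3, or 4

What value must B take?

D's domain is down to {4}, so D = 4. Eliminate 4 elsewhere: A.
The 4 still-open variables together cover exactly {1, 2, 3, 5} — 4 values for 4 variables — and 1 appears only in C's list, so C = 1.
The 3 still-open variables together cover exactly {2, 3, 5} — 3 values for 3 variables — and 5 appears only in B's list, so B = 5.

5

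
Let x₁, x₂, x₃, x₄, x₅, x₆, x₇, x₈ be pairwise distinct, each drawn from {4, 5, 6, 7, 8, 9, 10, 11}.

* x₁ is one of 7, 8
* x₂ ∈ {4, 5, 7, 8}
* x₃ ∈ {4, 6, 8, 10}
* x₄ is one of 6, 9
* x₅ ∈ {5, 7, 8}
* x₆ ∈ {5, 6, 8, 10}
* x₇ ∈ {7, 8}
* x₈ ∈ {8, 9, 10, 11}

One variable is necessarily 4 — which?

x₂

The 8 variables together cover exactly {4, 5, 6, 7, 8, 9, 10, 11} — 8 values for 8 variables — and 11 appears only in x₈'s list, so x₈ = 11.
The 7 still-open variables draw from only 7 values {4, 5, 6, 7, 8, 9, 10}, so each is used; only x₄ can be 9, hence x₄ = 9.
x₁ and x₇ share exactly the 2 values {7, 8}; by pigeonhole those values go to them, so strike 7, 8 from x₂, x₃, x₅, x₆.
That leaves x₅ = 5. Strike 5 from x₂, x₆.
So 4 goes to x₂.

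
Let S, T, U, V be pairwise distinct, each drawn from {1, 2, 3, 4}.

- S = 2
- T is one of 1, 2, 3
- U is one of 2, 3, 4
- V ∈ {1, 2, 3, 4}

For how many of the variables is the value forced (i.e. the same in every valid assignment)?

1

S must be 2 (only option left). Strike 2 from T, U, V.
Determined: S=2. The other variables each still have more than one consistent value. That makes 1.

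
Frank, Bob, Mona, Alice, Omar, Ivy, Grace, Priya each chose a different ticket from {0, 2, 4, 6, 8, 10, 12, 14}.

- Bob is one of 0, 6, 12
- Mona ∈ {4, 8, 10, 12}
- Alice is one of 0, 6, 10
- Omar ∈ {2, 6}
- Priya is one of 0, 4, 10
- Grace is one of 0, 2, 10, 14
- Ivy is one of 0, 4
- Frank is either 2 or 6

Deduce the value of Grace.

The 8 variables together cover exactly {0, 2, 4, 6, 8, 10, 12, 14} — 8 values for 8 variables — and 8 appears only in Mona's list, so Mona = 8.
The 7 still-open variables together cover exactly {0, 2, 4, 6, 10, 12, 14} — 7 values for 7 variables — and 12 appears only in Bob's list, so Bob = 12.
The 6 still-open variables draw from only 6 values {0, 2, 4, 6, 10, 14}, so each is used; only Grace can be 14, hence Grace = 14.

14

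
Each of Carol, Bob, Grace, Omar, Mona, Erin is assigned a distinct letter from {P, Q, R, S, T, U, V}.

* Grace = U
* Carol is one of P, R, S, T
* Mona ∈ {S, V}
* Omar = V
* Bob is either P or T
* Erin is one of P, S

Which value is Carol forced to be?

Grace must be U (only option left).
Omar must be V (only option left). So Mona can't be V.
Mona must be S (only option left). Eliminate S elsewhere: Carol, Erin.
That leaves Erin = P. Remove P from Carol, Bob.
Bob has just one choice, so Bob = T. Remove T from Carol.
So Carol = R.

R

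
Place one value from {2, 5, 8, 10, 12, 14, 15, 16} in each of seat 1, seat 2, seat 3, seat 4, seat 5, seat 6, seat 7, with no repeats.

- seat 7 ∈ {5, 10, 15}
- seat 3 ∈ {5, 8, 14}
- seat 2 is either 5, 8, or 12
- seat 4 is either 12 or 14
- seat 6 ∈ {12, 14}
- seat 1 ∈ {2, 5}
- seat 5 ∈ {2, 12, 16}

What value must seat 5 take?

The 2 variables seat 4 and seat 6 are confined to {12, 14}, which locks those values in; drop them from seat 2, seat 3, seat 5.
seat 2 and seat 3 between them cover only {5, 8} — a naked pair. Remove those values from seat 1, seat 7.
seat 1's domain is down to {2}, so seat 1 = 2. Strike 2 from seat 5.
So seat 5 = 16.

16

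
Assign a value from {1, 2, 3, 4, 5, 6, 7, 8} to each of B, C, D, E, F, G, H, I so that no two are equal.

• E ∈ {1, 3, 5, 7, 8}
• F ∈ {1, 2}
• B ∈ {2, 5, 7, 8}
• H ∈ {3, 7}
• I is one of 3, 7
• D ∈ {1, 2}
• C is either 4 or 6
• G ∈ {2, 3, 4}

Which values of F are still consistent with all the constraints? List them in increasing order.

1, 2

The 8 variables draw from only 8 values {1, 2, 3, 4, 5, 6, 7, 8}, so each is used; only C can be 6, hence C = 6.
The 7 still-open variables together cover exactly {1, 2, 3, 4, 5, 7, 8} — 7 values for 7 variables — and 4 appears only in G's list, so G = 4.
The 2 variables D and F are confined to {1, 2}, which locks those values in; drop them from B, E.
H and I between them cover only {3, 7} — a naked pair. Remove those values from B, E.
No further eliminations apply; F can still be any of 1, 2.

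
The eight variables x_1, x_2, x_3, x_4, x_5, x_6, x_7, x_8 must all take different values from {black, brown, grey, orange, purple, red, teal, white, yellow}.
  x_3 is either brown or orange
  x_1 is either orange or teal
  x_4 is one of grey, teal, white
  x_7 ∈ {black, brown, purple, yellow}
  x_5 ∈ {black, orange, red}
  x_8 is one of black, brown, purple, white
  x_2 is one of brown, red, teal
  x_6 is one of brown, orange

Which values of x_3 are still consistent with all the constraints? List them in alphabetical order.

The 2 variables x_3 and x_6 are confined to {brown, orange}, which locks those values in; drop them from x_1, x_2, x_5, x_7, x_8.
That leaves x_1 = teal. Remove teal from x_2, x_4.
That leaves x_2 = red. Strike red from x_5.
x_5's domain is down to {black}, so x_5 = black. Strike black from x_7, x_8.
No further eliminations apply; x_3 can still be any of brown, orange.

brown, orange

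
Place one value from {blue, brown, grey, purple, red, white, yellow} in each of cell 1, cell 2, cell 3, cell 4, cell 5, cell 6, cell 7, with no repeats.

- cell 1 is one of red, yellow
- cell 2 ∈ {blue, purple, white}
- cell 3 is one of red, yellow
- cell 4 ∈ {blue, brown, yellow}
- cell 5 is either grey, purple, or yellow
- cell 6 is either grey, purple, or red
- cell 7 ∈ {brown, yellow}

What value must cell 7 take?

brown

Among the 7 variables, white fits only cell 2 (and all 7 values in {blue, brown, grey, purple, red, white, yellow} must be used), so cell 2 = white.
The 6 still-open variables together cover exactly {blue, brown, grey, purple, red, yellow} — 6 values for 6 variables — and blue appears only in cell 4's list, so cell 4 = blue.
The 5 still-open variables draw from only 5 values {brown, grey, purple, red, yellow}, so each is used; only cell 7 can be brown, hence cell 7 = brown.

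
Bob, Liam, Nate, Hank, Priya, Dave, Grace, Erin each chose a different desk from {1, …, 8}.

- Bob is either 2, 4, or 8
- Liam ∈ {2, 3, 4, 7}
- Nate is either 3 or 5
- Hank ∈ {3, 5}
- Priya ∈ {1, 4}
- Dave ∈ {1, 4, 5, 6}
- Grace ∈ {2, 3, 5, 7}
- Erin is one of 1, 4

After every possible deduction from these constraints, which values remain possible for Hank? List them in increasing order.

3, 5

Among the 8 variables, 6 fits only Dave (and all 8 values in {1, 2, 3, 4, 5, 6, 7, 8} must be used), so Dave = 6.
Among the 7 still-open variables, 8 fits only Bob (and all 7 values in {1, 2, 3, 4, 5, 7, 8} must be used), so Bob = 8.
The 2 variables Nate and Hank are confined to {3, 5}, which locks those values in; drop them from Liam, Grace.
The 2 variables Priya and Erin are confined to {1, 4}, which locks those values in; drop them from Liam.
No further eliminations apply; Hank can still be any of 3, 5.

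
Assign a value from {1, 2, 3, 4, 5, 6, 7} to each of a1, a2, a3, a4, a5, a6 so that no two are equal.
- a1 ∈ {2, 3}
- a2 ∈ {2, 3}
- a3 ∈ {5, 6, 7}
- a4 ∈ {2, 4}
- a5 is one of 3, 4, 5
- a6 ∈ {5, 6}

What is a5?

5

Among the 6 variables, 7 fits only a3 (and all 6 values in {2, 3, 4, 5, 6, 7} must be used), so a3 = 7.
The 5 still-open variables draw from only 5 values {2, 3, 4, 5, 6}, so each is used; only a6 can be 6, hence a6 = 6.
The 4 still-open variables together cover exactly {2, 3, 4, 5} — 4 values for 4 variables — and 5 appears only in a5's list, so a5 = 5.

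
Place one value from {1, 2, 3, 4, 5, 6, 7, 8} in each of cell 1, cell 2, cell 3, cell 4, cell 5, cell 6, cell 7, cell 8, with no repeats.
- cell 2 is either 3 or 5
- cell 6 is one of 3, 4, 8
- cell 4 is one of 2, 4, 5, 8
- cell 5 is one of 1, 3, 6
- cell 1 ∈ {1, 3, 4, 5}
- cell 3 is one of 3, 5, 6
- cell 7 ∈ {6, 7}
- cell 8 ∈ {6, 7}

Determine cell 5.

1

The 8 variables together cover exactly {1, 2, 3, 4, 5, 6, 7, 8} — 8 values for 8 variables — and 2 appears only in cell 4's list, so cell 4 = 2.
Among the 7 still-open variables, 8 fits only cell 6 (and all 7 values in {1, 3, 4, 5, 6, 7, 8} must be used), so cell 6 = 8.
The 6 still-open variables together cover exactly {1, 3, 4, 5, 6, 7} — 6 values for 6 variables — and 4 appears only in cell 1's list, so cell 1 = 4.
Among the 5 still-open variables, 1 fits only cell 5 (and all 5 values in {1, 3, 5, 6, 7} must be used), so cell 5 = 1.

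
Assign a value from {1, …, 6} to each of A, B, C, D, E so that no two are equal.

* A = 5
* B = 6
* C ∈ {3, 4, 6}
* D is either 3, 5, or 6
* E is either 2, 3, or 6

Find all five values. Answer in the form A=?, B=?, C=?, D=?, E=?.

A=5, B=6, C=4, D=3, E=2

A has just one choice, so A = 5. Strike 5 from D.
B has just one choice, so B = 6. Strike 6 from C, D, E.
That leaves D = 3. Remove 3 from C, E.
E has just one choice, so E = 2.
That leaves C = 4.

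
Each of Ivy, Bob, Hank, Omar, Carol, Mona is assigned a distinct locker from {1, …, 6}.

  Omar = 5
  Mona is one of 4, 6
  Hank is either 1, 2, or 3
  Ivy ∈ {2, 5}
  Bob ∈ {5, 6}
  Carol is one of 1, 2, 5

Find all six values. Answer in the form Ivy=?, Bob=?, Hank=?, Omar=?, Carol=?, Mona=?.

Omar's domain is down to {5}, so Omar = 5. Eliminate 5 elsewhere: Ivy, Bob, Carol.
Ivy has just one choice, so Ivy = 2. So Hank, Carol can't be 2.
Bob has just one choice, so Bob = 6. Strike 6 from Mona.
Carol has just one choice, so Carol = 1. Strike 1 from Hank.
Mona must be 4 (only option left).
Hank has just one choice, so Hank = 3.

Ivy=2, Bob=6, Hank=3, Omar=5, Carol=1, Mona=4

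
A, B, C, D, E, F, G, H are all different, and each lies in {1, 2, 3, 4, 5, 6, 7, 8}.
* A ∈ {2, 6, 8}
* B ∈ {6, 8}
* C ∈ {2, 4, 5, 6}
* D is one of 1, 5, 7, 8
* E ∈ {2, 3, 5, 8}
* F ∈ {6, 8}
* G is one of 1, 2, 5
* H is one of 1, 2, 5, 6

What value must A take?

The 8 variables draw from only 8 values {1, 2, 3, 4, 5, 6, 7, 8}, so each is used; only E can be 3, hence E = 3.
Among the 7 still-open variables, 4 fits only C (and all 7 values in {1, 2, 4, 5, 6, 7, 8} must be used), so C = 4.
Among the 6 still-open variables, 7 fits only D (and all 6 values in {1, 2, 5, 6, 7, 8} must be used), so D = 7.
B and F between them cover only {6, 8} — a naked pair. Remove those values from A, H.
So A = 2.

2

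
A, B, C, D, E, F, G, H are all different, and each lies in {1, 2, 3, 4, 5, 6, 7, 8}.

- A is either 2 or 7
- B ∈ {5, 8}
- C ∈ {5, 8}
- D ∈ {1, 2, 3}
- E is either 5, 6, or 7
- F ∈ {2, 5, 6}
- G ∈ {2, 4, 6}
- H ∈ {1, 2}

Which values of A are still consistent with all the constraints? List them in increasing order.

The 8 variables together cover exactly {1, 2, 3, 4, 5, 6, 7, 8} — 8 values for 8 variables — and 3 appears only in D's list, so D = 3.
The 7 still-open variables together cover exactly {1, 2, 4, 5, 6, 7, 8} — 7 values for 7 variables — and 1 appears only in H's list, so H = 1.
The 6 still-open variables draw from only 6 values {2, 4, 5, 6, 7, 8}, so each is used; only G can be 4, hence G = 4.
B and C share exactly the 2 values {5, 8}; by pigeonhole those values go to them, so strike 5, 8 from E, F.
No further eliminations apply; A can still be any of 2, 7.

2, 7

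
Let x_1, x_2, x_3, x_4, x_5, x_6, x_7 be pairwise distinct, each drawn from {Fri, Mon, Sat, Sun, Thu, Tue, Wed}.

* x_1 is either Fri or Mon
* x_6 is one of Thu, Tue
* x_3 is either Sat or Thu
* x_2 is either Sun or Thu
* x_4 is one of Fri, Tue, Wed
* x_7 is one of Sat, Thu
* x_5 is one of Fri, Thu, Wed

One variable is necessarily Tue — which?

The 7 variables together cover exactly {Fri, Mon, Sat, Sun, Thu, Tue, Wed} — 7 values for 7 variables — and Mon appears only in x_1's list, so x_1 = Mon.
The 6 still-open variables draw from only 6 values {Fri, Sat, Sun, Thu, Tue, Wed}, so each is used; only x_2 can be Sun, hence x_2 = Sun.
x_3 and x_7 between them cover only {Sat, Thu} — a naked pair. Remove those values from x_5, x_6.
So Tue goes to x_6.

x_6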